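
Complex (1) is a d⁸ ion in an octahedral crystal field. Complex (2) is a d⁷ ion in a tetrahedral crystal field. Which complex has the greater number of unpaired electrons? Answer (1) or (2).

(1): For octahedral d⁸ the high- and low-spin configurations coincide; t₂g⁶ eg² → 2 unpaired.
(2): Tetrahedral fields are weak (Δₜ ≈ 4/9 Δₒ), so electrons fill high-spin; e⁴ t₂³ → 3 unpaired.
So (2) has more unpaired electrons.

(2)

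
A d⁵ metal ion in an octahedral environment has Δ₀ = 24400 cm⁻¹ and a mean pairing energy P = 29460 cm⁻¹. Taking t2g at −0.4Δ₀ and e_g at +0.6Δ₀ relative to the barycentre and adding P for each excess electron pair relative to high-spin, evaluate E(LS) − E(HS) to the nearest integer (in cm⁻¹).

High-spin: t2g^3 e_g^2, CFSE = 0.0Δ₀ = 0 cm⁻¹.
For low-spin the configuration is t2g^5 e_g^0: orbital energy -2.0 × 24400 = -48800 cm⁻¹, and 2 additional pairs relative to high-spin add 58920 cm⁻¹, giving 10120 cm⁻¹.
E(LS) − E(HS) = 10120 − (0) = 10120 cm⁻¹.

10120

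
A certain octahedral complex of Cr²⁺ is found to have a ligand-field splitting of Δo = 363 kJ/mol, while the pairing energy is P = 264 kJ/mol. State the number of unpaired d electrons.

2

Cr sits in group 6; removing 2 electrons leaves Cr²⁺ with 6 − 2 = 4 d electrons.
With Δo > P the complex is low-spin.
That gives t2g^4 e_g^0.
Unpaired electrons: 2.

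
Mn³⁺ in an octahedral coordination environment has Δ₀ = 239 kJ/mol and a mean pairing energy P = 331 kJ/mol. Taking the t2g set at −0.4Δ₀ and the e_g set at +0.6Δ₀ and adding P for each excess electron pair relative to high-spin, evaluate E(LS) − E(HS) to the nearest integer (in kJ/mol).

92

Mn is in group 7, so Mn³⁺ is d⁴ (7 − 3 = 4).
High-spin d⁴ fills as t2g^3 e_g^1 with CFSE 3(−0.4) + 1(+0.6) = -0.6Δ₀ = -143 kJ/mol.
For low-spin the configuration is t2g^4 e_g^0: orbital energy -1.6 × 239 = -382 kJ/mol, and 1 additional pair relative to high-spin adds 331 kJ/mol, giving -51 kJ/mol.
The difference is -51 − (-143) = 92 kJ/mol, so high-spin lies lower.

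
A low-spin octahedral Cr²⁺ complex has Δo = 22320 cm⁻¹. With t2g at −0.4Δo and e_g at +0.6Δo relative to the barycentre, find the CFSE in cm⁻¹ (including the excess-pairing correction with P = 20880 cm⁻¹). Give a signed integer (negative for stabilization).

-14832

Cr sits in group 6; removing 2 electrons leaves Cr²⁺ with 6 − 2 = 4 d electrons.
Electron filling gives t2g^4 e_g^0.
The orbital stabilization is -1.6Δo = -1.6 × 22320 = -35712 cm⁻¹.
High-spin d⁴ would be t2g^3 e_g^1 with 0 pairs; low-spin has 1, so 1 excess pair costs +1P = +20880 cm⁻¹.
Net CFSE = -35712 + 20880 = -14832 cm⁻¹.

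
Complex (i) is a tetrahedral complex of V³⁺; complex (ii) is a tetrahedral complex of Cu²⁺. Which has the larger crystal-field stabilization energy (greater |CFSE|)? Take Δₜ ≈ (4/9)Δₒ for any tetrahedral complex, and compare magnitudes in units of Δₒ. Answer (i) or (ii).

(i): Group 5 minus oxidation state +3 gives a d² configuration for V³⁺; Tetrahedral splitting is small, so the complex is high-spin; e^2 t2^0, CFSE = -1.2Δₜ ≈ -0.53Δₒ.
(ii): Cu sits in group 11; removing 2 electrons leaves Cu²⁺ with 11 − 2 = 9 d electrons; With tetrahedral geometry the complex is necessarily high-spin; e⁴ t₂⁵, CFSE = -0.4Δₜ ≈ -0.18Δₒ.
So (i) has the larger |CFSE|.

(i)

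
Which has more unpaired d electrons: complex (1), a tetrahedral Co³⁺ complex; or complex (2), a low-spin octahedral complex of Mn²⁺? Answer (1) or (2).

(1): Group 9 minus oxidation state +3 gives a d⁶ configuration for Co³⁺; With tetrahedral geometry the complex is necessarily high-spin; e^3 t2^3 → 4 unpaired.
(2): Mn is in group 7, so Mn²⁺ is d⁵ (7 − 2 = 5); t₂g⁵ eg⁰ → 1 unpaired.
So (1) has more unpaired electrons.

(1)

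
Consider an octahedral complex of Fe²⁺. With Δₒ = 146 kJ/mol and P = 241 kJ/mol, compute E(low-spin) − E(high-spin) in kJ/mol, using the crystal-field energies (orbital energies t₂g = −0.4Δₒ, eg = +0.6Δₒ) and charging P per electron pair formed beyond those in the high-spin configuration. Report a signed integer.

Fe²⁺: group 8, so d-count = 8 − 2 = 6.
High-spin: t₂g⁴ eg², CFSE = -0.4Δₒ = -58 kJ/mol.
For low-spin the configuration is t₂g⁶ eg⁰: orbital energy -2.4 × 146 = -350 kJ/mol, and 2 additional pairs relative to high-spin add 482 kJ/mol, giving 132 kJ/mol.
The difference is 132 − (-58) = 190 kJ/mol, so high-spin lies lower.

190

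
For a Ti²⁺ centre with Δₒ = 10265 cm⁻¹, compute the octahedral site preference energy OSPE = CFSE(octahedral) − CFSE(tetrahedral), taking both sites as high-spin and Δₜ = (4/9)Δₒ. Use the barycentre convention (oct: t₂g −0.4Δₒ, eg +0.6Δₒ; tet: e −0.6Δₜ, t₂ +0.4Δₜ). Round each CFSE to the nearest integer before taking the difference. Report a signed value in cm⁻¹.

Ti is in group 4, so Ti²⁺ is d² (4 − 2 = 2).
Octahedral high-spin t2g^2 e_g^0: CFSE = -0.8 × 10265 = -8212 cm⁻¹.
Tetrahedral e^2 t2^0 gives -1.2Δₜ = -1.2 × (4/9) × 10265 = -5475 cm⁻¹.
OSPE = -8212 − (-5475) = -2737 cm⁻¹.

-2737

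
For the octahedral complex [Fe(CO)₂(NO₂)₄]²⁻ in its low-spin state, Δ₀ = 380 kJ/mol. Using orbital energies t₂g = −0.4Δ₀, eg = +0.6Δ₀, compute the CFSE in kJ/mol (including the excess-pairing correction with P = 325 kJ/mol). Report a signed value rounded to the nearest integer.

Ligand charges: 2×(+0) from CO and 4×(-1) from NO₂⁻ sum to -4; with overall charge -2, Fe is +2.
Fe²⁺: group 8, so d-count = 8 − 2 = 6.
Configuration: t₂g⁶ eg⁰.
Orbital CFSE = 6(-0.4) + 0(0.6) = -2.4Δ₀ = -2.4 × 380 = -912 kJ/mol.
High-spin d⁶ would be t₂g⁴ eg² with 1 pair; low-spin has 3, so 2 excess pairs cost +2P = +650 kJ/mol.
Overall CFSE = -912 + 650 = -262 kJ/mol.

-262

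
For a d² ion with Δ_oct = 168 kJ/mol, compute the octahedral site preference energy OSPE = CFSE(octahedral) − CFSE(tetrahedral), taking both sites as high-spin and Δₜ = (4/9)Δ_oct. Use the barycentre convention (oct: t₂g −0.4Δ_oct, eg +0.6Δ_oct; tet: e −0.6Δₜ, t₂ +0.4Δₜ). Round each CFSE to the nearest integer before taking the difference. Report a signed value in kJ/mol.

-44

Octahedral (high-spin): t2g^2 e_g^0, CFSE = 2(−0.4) + 0(+0.6) = -0.8Δ_oct = -0.8 × 168 = -134 kJ/mol.
In a tetrahedral site the filling is e^2 t2^0: CFSE(tet) = -1.2Δₜ = -1.2 × (4/9)(168) = -90 kJ/mol.
Subtracting, OSPE = -134 − (-90) = -44 kJ/mol.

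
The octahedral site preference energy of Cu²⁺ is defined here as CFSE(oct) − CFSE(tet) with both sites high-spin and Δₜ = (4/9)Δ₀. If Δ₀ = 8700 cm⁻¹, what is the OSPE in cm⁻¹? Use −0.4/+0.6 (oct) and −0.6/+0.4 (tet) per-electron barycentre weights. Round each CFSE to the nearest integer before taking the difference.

-3673

Cu is in group 11, so Cu²⁺ is d⁹ (11 − 2 = 9).
Octahedral (high-spin): t2g^6 e_g^3, CFSE = 6(−0.4) + 3(+0.6) = -0.6Δ₀ = -0.6 × 8700 = -5220 cm⁻¹.
Tetrahedral e^4 t2^5 gives -0.4Δₜ = -0.4 × (4/9) × 8700 = -1547 cm⁻¹.
OSPE = -5220 − (-1547) = -3673 cm⁻¹.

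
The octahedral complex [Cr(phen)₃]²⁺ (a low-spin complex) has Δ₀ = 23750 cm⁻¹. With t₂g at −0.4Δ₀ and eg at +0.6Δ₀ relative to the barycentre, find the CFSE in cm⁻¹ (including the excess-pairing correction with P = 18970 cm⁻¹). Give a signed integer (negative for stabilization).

-19030

phen is neutral, so the +2 overall charge sits on Cr: oxidation state +2.
Cr²⁺: group 6, so d-count = 6 − 2 = 4.
The d⁴ electrons fill as t₂g⁴ eg⁰.
The orbital stabilization is -1.6Δ₀ = -1.6 × 23750 = -38000 cm⁻¹.
Relative to high-spin t₂g³ eg¹ (0 paired), the low-spin configuration has 1 additional pair, contributing +1 × 18970 = +18970 cm⁻¹.
Overall CFSE = -38000 + 18970 = -19030 cm⁻¹.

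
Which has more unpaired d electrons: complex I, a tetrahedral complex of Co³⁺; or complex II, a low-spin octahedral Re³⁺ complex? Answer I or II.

I

I: Co is in group 9, so Co³⁺ is d⁶ (9 − 3 = 6); Tetrahedral splitting is small, so the complex is high-spin; e³ t₂³ → 4 unpaired.
II: Re sits in group 7; removing 3 electrons leaves Re³⁺ with 7 − 3 = 4 d electrons; t₂g⁴ eg⁰ → 2 unpaired.
So I has more unpaired electrons.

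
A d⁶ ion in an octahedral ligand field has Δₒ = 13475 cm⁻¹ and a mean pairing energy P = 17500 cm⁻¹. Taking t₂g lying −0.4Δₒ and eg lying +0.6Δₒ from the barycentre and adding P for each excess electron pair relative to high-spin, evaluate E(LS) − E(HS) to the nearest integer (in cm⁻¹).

8050

In the high-spin limit (t₂g⁴ eg²) the orbital term is -0.4Δₒ = -5390 cm⁻¹, with no excess pairing.
Low-spin t₂g⁶ eg⁰ gives -2.4Δₒ = -32340 cm⁻¹, but forming 2 extra pairs costs 2P = 35000 cm⁻¹, so E(LS) = -32340 + 35000 = 2660 cm⁻¹.
Thus E(LS) − E(HS) = 8050 cm⁻¹.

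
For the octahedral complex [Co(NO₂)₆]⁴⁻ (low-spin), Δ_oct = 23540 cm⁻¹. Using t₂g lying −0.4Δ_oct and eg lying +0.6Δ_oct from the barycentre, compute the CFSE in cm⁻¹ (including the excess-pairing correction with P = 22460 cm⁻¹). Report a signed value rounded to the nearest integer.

Each NO₂⁻ contributes -1; 6 × (-1) = -6. With overall charge -4, Co is in the +2 oxidation state.
Co²⁺: group 9, so d-count = 9 − 2 = 7.
Electron filling gives t₂g⁶ eg¹.
The orbital stabilization is -1.8Δ_oct = -1.8 × 23540 = -42372 cm⁻¹.
Relative to high-spin t₂g⁵ eg² (2 paired), the low-spin configuration has 1 additional pair, contributing +1 × 22460 = +22460 cm⁻¹.
Combining: -42372 + 22460 = -19912 cm⁻¹.

-19912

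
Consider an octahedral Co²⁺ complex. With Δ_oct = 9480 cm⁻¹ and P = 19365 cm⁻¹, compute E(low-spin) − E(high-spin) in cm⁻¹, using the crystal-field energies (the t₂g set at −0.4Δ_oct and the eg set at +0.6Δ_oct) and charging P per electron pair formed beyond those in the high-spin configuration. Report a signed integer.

9885

Co²⁺: group 9, so d-count = 9 − 2 = 7.
High-spin: t₂g⁵ eg², CFSE = -0.8Δ_oct = -7584 cm⁻¹.
Low-spin t₂g⁶ eg¹ gives -1.8Δ_oct = -17064 cm⁻¹, but forming 1 extra pair costs 1P = 19365 cm⁻¹, so E(LS) = -17064 + 19365 = 2301 cm⁻¹.
The difference is 2301 − (-7584) = 9885 cm⁻¹, so high-spin lies lower.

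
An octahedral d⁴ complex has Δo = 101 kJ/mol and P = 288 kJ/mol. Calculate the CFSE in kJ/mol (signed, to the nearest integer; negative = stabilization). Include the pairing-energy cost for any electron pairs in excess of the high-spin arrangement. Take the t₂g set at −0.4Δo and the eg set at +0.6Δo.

-61

Since Δo = 101 kJ/mol < P = 288 kJ/mol, the complex adopts the high-spin configuration.
That gives t₂g³ eg¹.
Orbital CFSE = -0.6Δo = -0.6 × 101 = -61 kJ/mol.
High-spin has no excess pairs, so no pairing correction applies.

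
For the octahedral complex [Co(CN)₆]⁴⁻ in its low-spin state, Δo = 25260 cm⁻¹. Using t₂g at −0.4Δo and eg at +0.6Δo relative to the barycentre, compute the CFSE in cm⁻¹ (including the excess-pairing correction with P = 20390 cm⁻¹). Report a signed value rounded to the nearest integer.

Each CN⁻ contributes -1; 6 × (-1) = -6. With overall charge -4, Co is in the +2 oxidation state.
Co²⁺: group 9, so d-count = 9 − 2 = 7.
Electron filling gives t₂g⁶ eg¹.
Orbital CFSE = 6(-0.4) + 1(0.6) = -1.8Δo = -1.8 × 25260 = -45468 cm⁻¹.
High-spin d⁷ would be t₂g⁵ eg² with 2 pairs; low-spin has 3, so 1 excess pair costs +1P = +20390 cm⁻¹.
Combining: -45468 + 20390 = -25078 cm⁻¹.

-25078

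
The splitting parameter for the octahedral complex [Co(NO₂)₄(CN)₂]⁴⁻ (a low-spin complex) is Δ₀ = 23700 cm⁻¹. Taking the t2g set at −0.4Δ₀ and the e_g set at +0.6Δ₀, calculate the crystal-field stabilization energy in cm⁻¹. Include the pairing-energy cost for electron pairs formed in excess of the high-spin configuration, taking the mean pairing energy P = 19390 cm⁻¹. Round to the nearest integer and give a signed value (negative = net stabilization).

-23270

Ligand charges: 4×(-1) from NO₂⁻ and 2×(-1) from CN⁻ sum to -6; with overall charge -4, Co is +2.
Co sits in group 9; removing 2 electrons leaves Co²⁺ with 9 − 2 = 7 d electrons.
The d⁷ electrons fill as t2g^6 e_g^1.
Orbital CFSE = 6(-0.4) + 1(0.6) = -1.8Δ₀ = -1.8 × 23700 = -42660 cm⁻¹.
Relative to high-spin t2g^5 e_g^2 (2 paired), the low-spin configuration has 1 additional pair, contributing +1 × 19390 = +19390 cm⁻¹.
Overall CFSE = -42660 + 19390 = -23270 cm⁻¹.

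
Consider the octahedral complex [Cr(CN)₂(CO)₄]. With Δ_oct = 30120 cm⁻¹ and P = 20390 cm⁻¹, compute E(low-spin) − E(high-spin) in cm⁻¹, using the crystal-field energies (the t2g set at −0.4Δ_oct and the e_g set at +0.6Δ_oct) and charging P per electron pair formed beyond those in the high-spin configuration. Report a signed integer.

Ligand charges: 2×(-1) from CN⁻ and 4×(+0) from CO sum to -2; with overall charge +0, Cr is +2.
Cr sits in group 6; removing 2 electrons leaves Cr²⁺ with 6 − 2 = 4 d electrons.
High-spin d⁴ fills as t2g^3 e_g^1 with CFSE 3(−0.4) + 1(+0.6) = -0.6Δ_oct = -18072 cm⁻¹.
Low-spin t2g^4 e_g^0 gives -1.6Δ_oct = -48192 cm⁻¹, but forming 1 extra pair costs 1P = 20390 cm⁻¹, so E(LS) = -48192 + 20390 = -27802 cm⁻¹.
The difference is -27802 − (-18072) = -9730 cm⁻¹, so low-spin lies lower.

-9730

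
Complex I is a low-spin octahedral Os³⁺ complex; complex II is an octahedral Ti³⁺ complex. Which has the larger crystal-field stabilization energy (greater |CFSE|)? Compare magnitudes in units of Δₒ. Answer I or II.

I

I: Os³⁺: group 8, so d-count = 8 − 3 = 5; t2g^5 e_g^0, CFSE = -2.0Δₒ.
II: Ti³⁺: group 4, so d-count = 4 − 3 = 1; t₂g¹ eg⁰, CFSE = -0.4Δₒ.
So I has the larger |CFSE|.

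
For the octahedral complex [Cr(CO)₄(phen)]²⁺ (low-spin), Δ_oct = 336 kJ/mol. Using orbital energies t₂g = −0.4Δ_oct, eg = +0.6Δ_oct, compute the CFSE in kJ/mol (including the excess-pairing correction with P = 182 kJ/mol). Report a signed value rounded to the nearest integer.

Ligand charges: 4×(+0) from CO and 1×(+0) from phen sum to +0; with overall charge +2, Cr is +2.
Cr²⁺: group 6, so d-count = 6 − 2 = 4.
Configuration: t₂g⁴ eg⁰.
Orbital CFSE = 4(-0.4) + 0(0.6) = -1.6Δ_oct = -1.6 × 336 = -538 kJ/mol.
Pairing penalty: 1 pair vs 0 in the high-spin reference → 1 extra × P = 182 kJ/mol.
Combining: -538 + 182 = -356 kJ/mol.

-356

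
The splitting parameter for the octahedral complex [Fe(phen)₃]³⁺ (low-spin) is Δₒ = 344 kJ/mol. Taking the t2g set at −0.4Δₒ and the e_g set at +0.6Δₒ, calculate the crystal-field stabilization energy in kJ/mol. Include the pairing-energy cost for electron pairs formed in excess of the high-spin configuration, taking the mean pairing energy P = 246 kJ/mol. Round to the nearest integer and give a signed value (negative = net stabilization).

-196

phen is neutral, so the +3 overall charge sits on Fe: oxidation state +3.
Fe³⁺: group 8, so d-count = 8 − 3 = 5.
Configuration: t2g^5 e_g^0.
The orbital stabilization is -2.0Δₒ = -2.0 × 344 = -688 kJ/mol.
Relative to high-spin t2g^3 e_g^2 (0 paired), the low-spin configuration has 2 additional pairs, contributing +2 × 246 = +492 kJ/mol.
Combining: -688 + 492 = -196 kJ/mol.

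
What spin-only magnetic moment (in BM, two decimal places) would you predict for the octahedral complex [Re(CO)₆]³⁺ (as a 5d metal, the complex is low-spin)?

2.83 BM

CO is neutral, so the +3 overall charge sits on Re: oxidation state +3.
Group 7 minus oxidation state +3 gives a d⁴ configuration for Re³⁺.
Configuration: t2g^4 e_g^0 → 2 unpaired electrons.
μ(spin-only) = √[2(2+2)] = √8 ≈ 2.83 BM.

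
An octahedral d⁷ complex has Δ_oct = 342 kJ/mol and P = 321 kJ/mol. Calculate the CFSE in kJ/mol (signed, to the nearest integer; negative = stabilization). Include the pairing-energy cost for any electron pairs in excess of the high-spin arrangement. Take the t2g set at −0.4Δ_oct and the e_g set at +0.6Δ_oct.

-295

Since Δ_oct = 342 kJ/mol > P = 321 kJ/mol, the complex adopts the low-spin configuration.
That gives t2g^6 e_g^1.
Orbital CFSE = -1.8Δ_oct = -1.8 × 342 = -616 kJ/mol.
Excess pairs vs high-spin: 3 − 2 = 1; pairing cost = +321 kJ/mol.
Net CFSE = -616 + 321 = -295 kJ/mol.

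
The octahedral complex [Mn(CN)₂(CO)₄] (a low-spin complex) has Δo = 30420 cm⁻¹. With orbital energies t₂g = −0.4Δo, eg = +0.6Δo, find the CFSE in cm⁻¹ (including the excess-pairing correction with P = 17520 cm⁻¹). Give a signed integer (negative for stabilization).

Ligand charges: 2×(-1) from CN⁻ and 4×(+0) from CO sum to -2; with overall charge +0, Mn is +2.
Group 7 minus oxidation state +2 gives a d⁵ configuration for Mn²⁺.
Configuration: t₂g⁵ eg⁰.
The orbital stabilization is -2.0Δo = -2.0 × 30420 = -60840 cm⁻¹.
Pairing penalty: 2 pairs vs 0 in the high-spin reference → 2 extra × P = 35040 cm⁻¹.
Overall CFSE = -60840 + 35040 = -25800 cm⁻¹.

-25800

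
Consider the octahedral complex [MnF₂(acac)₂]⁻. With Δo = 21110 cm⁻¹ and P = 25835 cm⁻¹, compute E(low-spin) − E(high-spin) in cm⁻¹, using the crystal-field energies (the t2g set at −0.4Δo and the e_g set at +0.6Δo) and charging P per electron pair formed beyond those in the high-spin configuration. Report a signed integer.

4725

Ligand charges: 2×(-1) from F⁻ and 2×(-1) from acac⁻ sum to -4; with overall charge -1, Mn is +3.
Mn sits in group 7; removing 3 electrons leaves Mn³⁺ with 7 − 3 = 4 d electrons.
High-spin d⁴ fills as t2g^3 e_g^1 with CFSE 3(−0.4) + 1(+0.6) = -0.6Δo = -12666 cm⁻¹.
Low-spin t2g^4 e_g^0 gives -1.6Δo = -33776 cm⁻¹, but forming 1 extra pair costs 1P = 25835 cm⁻¹, so E(LS) = -33776 + 25835 = -7941 cm⁻¹.
The difference is -7941 − (-12666) = 4725 cm⁻¹, so high-spin lies lower.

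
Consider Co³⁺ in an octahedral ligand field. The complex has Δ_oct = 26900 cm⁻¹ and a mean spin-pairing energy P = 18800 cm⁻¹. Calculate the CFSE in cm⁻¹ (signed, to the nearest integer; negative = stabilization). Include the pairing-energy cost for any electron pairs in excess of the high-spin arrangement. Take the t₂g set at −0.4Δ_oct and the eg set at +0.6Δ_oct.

Group 9 minus oxidation state +3 gives a d⁶ configuration for Co³⁺.
Since Δ_oct = 26900 cm⁻¹ > P = 18800 cm⁻¹, the complex adopts the low-spin configuration.
Filling d⁶ accordingly: t₂g⁶ eg⁰.
Orbital CFSE = -2.4Δ_oct = -2.4 × 26900 = -64560 cm⁻¹.
Excess pairs vs high-spin: 3 − 1 = 2; pairing cost = +37600 cm⁻¹.
Net CFSE = -64560 + 37600 = -26960 cm⁻¹.

-26960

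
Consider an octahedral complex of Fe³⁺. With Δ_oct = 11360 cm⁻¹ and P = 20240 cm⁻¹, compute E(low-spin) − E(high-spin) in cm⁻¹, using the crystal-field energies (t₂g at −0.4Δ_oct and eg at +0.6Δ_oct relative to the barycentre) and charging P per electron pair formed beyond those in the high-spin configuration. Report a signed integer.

Group 8 minus oxidation state +3 gives a d⁵ configuration for Fe³⁺.
In the high-spin limit (t₂g³ eg²) the orbital term is 0.0Δ_oct = 0 cm⁻¹, with no excess pairing.
Low-spin t₂g⁵ eg⁰ gives -2.0Δ_oct = -22720 cm⁻¹, but forming 2 extra pairs costs 2P = 40480 cm⁻¹, so E(LS) = -22720 + 40480 = 17760 cm⁻¹.
Thus E(LS) − E(HS) = 17760 cm⁻¹.

17760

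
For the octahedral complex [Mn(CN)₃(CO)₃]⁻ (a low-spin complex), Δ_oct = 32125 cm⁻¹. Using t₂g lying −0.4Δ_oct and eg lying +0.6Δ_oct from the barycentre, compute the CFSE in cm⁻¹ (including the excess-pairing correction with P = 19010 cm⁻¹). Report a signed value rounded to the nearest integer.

-26230

Ligand charges: 3×(-1) from CN⁻ and 3×(+0) from CO sum to -3; with overall charge -1, Mn is +2.
Mn²⁺: group 7, so d-count = 7 − 2 = 5.
Configuration: t₂g⁵ eg⁰.
Orbital CFSE = 5(-0.4) + 0(0.6) = -2.0Δ_oct = -2.0 × 32125 = -64250 cm⁻¹.
Pairing penalty: 2 pairs vs 0 in the high-spin reference → 2 extra × P = 38020 cm⁻¹.
Combining: -64250 + 38020 = -26230 cm⁻¹.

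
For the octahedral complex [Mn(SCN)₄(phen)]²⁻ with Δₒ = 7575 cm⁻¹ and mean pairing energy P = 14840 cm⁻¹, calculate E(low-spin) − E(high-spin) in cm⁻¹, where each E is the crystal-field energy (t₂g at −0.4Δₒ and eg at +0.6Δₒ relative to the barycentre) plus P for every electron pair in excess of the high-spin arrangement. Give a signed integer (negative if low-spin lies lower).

14530

Ligand charges: 4×(-1) from SCN⁻ and 1×(+0) from phen sum to -4; with overall charge -2, Mn is +2.
Group 7 minus oxidation state +2 gives a d⁵ configuration for Mn²⁺.
High-spin d⁵ fills as t₂g³ eg² with CFSE 3(−0.4) + 2(+0.6) = 0.0Δₒ = 0 cm⁻¹.
Low-spin: t₂g⁵ eg⁰, orbital CFSE = -2.0Δₒ = -15150 cm⁻¹; plus 2 excess pairs × P = +29680 cm⁻¹; total 14530 cm⁻¹.
The difference is 14530 − (0) = 14530 cm⁻¹, so high-spin lies lower.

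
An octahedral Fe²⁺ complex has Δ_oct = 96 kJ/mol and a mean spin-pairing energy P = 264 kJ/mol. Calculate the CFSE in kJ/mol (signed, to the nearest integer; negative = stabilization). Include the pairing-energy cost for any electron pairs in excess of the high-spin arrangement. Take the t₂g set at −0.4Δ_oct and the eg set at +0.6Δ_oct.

Fe sits in group 8; removing 2 electrons leaves Fe²⁺ with 8 − 2 = 6 d electrons.
Here Δ_oct < P (96 < 264), so the high-spin state is favoured.
Filling d⁶ accordingly: t₂g⁴ eg².
Orbital CFSE = -0.4Δ_oct = -0.4 × 96 = -38 kJ/mol.
High-spin has no excess pairs, so no pairing correction applies.

-38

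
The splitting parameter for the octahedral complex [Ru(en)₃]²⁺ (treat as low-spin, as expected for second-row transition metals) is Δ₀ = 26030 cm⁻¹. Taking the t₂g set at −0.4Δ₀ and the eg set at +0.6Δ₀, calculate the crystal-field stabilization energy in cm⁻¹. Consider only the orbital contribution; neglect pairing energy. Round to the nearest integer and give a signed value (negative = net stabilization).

en is neutral, so the +2 overall charge sits on Ru: oxidation state +2.
Group 8 minus oxidation state +2 gives a d⁶ configuration for Ru²⁺.
Electron filling gives t₂g⁶ eg⁰.
CFSE(orbital) = 6×(-0.4Δ₀) + 0×(0.6Δ₀) = -2.4Δ₀; with Δ₀ = 26030 cm⁻¹ that is -62472 cm⁻¹.

-62472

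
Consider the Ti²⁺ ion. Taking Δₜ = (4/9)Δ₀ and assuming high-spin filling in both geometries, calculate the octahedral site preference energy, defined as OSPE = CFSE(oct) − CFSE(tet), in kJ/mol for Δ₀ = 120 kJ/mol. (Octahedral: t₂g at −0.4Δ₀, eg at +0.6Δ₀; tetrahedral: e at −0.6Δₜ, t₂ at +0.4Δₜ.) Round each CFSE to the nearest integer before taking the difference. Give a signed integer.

Ti sits in group 4; removing 2 electrons leaves Ti²⁺ with 4 − 2 = 2 d electrons.
Octahedral (high-spin): t₂g² eg⁰, CFSE = 2(−0.4) + 0(+0.6) = -0.8Δ₀ = -0.8 × 120 = -96 kJ/mol.
Tetrahedral: e² t₂⁰, CFSE = 2(−0.6) + 0(+0.4) = -1.2Δₜ = -1.2 × (4/9) × 120 = -64 kJ/mol.
OSPE = -96 − (-64) = -32 kJ/mol.

-32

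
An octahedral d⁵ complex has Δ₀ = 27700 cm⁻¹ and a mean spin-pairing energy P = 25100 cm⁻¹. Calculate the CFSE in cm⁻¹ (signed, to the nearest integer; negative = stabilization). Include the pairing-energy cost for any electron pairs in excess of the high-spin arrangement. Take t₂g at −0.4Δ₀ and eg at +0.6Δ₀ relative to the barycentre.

-5200

Here Δ₀ > P (27700 > 25100), so the low-spin state is favoured.
That gives t₂g⁵ eg⁰.
Orbital CFSE = -2.0Δ₀ = -2.0 × 27700 = -55400 cm⁻¹.
Excess pairs vs high-spin: 2 − 0 = 2; pairing cost = +50200 cm⁻¹.
Net CFSE = -55400 + 50200 = -5200 cm⁻¹.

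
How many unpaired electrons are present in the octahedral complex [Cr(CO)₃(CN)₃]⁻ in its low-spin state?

2

Ligand charges: 3×(+0) from CO and 3×(-1) from CN⁻ sum to -3; with overall charge -1, Cr is +2.
Group 6 minus oxidation state +2 gives a d⁴ configuration for Cr²⁺.
Configuration: t₂g⁴ eg⁰, giving 2 unpaired electrons.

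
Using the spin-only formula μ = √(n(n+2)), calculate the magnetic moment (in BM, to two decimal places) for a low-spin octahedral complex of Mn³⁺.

Mn³⁺: group 7, so d-count = 7 − 3 = 4.
Configuration: t₂g⁴ eg⁰ → 2 unpaired electrons.
μ(spin-only) = √[2(2+2)] = √8 ≈ 2.83 BM.

2.83 BM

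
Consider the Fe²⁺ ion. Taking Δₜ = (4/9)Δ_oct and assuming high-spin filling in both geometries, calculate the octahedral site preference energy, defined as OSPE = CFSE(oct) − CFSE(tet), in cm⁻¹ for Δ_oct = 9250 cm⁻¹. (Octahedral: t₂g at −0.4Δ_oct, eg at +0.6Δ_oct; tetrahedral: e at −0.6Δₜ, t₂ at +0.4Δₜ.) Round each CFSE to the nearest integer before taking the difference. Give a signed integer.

-1233

Fe sits in group 8; removing 2 electrons leaves Fe²⁺ with 8 − 2 = 6 d electrons.
In an octahedral site d⁶ (HS) is t2g^4 e_g^2, giving CFSE(oct) = -0.4Δ_oct = -3700 cm⁻¹.
Tetrahedral: e^3 t2^3, CFSE = 3(−0.6) + 3(+0.4) = -0.6Δₜ = -0.6 × (4/9) × 9250 = -2467 cm⁻¹.
Subtracting, OSPE = -3700 − (-2467) = -1233 cm⁻¹.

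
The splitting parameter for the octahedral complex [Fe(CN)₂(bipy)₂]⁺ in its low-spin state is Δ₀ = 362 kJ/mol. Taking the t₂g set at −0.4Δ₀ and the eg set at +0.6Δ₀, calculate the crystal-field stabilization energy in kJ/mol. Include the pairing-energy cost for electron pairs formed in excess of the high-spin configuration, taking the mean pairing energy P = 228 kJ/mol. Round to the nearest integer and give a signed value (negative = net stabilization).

Ligand charges: 2×(-1) from CN⁻ and 2×(+0) from bipy sum to -2; with overall charge +1, Fe is +3.
Group 8 minus oxidation state +3 gives a d⁵ configuration for Fe³⁺.
The d⁵ electrons fill as t₂g⁵ eg⁰.
CFSE(orbital) = 5×(-0.4Δ₀) + 0×(0.6Δ₀) = -2.0Δ₀; with Δ₀ = 362 kJ/mol that is -724 kJ/mol.
Relative to high-spin t₂g³ eg² (0 paired), the low-spin configuration has 2 additional pairs, contributing +2 × 228 = +456 kJ/mol.
Net CFSE = -724 + 456 = -268 kJ/mol.

-268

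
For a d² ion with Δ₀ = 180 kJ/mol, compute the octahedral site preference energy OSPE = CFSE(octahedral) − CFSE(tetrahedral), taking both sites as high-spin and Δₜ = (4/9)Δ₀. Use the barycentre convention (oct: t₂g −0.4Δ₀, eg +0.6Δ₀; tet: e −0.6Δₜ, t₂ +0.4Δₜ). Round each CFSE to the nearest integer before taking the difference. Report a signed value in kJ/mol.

Octahedral (high-spin): t2g^2 e_g^0, CFSE = 2(−0.4) + 0(+0.6) = -0.8Δ₀ = -0.8 × 180 = -144 kJ/mol.
Tetrahedral: e^2 t2^0, CFSE = 2(−0.6) + 0(+0.4) = -1.2Δₜ = -1.2 × (4/9) × 180 = -96 kJ/mol.
OSPE = CFSE(oct) − CFSE(tet) = -144 − (-96) = -48 kJ/mol.

-48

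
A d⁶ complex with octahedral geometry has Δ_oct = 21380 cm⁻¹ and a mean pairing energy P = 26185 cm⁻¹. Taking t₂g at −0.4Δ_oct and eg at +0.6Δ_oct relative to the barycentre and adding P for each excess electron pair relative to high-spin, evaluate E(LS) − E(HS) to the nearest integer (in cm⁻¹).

In the high-spin limit (t₂g⁴ eg²) the orbital term is -0.4Δ_oct = -8552 cm⁻¹, with no excess pairing.
For low-spin the configuration is t₂g⁶ eg⁰: orbital energy -2.4 × 21380 = -51312 cm⁻¹, and 2 additional pairs relative to high-spin add 52370 cm⁻¹, giving 1058 cm⁻¹.
Thus E(LS) − E(HS) = 9610 cm⁻¹.

9610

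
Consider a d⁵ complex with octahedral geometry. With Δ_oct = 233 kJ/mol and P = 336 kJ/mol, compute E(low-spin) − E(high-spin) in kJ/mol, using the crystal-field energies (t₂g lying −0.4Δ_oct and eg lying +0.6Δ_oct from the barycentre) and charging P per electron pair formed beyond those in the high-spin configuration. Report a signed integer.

High-spin: t₂g³ eg², CFSE = 0.0Δ_oct = 0 kJ/mol.
Low-spin t₂g⁵ eg⁰ gives -2.0Δ_oct = -466 kJ/mol, but forming 2 extra pairs costs 2P = 672 kJ/mol, so E(LS) = -466 + 672 = 206 kJ/mol.
E(LS) − E(HS) = 206 − (0) = 206 kJ/mol.

206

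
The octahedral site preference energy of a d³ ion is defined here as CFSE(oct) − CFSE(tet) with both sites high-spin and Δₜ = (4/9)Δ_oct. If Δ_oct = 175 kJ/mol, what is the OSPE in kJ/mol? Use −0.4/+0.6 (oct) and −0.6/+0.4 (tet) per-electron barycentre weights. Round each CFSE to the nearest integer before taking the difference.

-148

Octahedral (high-spin): t₂g³ eg⁰, CFSE = 3(−0.4) + 0(+0.6) = -1.2Δ_oct = -1.2 × 175 = -210 kJ/mol.
Tetrahedral: e² t₂¹, CFSE = 2(−0.6) + 1(+0.4) = -0.8Δₜ = -0.8 × (4/9) × 175 = -62 kJ/mol.
OSPE = CFSE(oct) − CFSE(tet) = -210 − (-62) = -148 kJ/mol.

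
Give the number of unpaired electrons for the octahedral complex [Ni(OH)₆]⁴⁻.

2

Each OH⁻ contributes -1; 6 × (-1) = -6. With overall charge -4, Ni is in the +2 oxidation state.
Ni²⁺: group 10, so d-count = 10 − 2 = 8.
Configuration: t₂g⁶ eg², giving 2 unpaired electrons.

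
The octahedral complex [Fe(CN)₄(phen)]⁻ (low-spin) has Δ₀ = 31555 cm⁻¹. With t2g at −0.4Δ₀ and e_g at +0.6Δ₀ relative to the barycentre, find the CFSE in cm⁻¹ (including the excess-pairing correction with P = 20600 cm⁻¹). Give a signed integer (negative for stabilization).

-21910

Ligand charges: 4×(-1) from CN⁻ and 1×(+0) from phen sum to -4; with overall charge -1, Fe is +3.
Fe³⁺: group 8, so d-count = 8 − 3 = 5.
Electron filling gives t2g^5 e_g^0.
The orbital stabilization is -2.0Δ₀ = -2.0 × 31555 = -63110 cm⁻¹.
Relative to high-spin t2g^3 e_g^2 (0 paired), the low-spin configuration has 2 additional pairs, contributing +2 × 20600 = +41200 cm⁻¹.
Net CFSE = -63110 + 41200 = -21910 cm⁻¹.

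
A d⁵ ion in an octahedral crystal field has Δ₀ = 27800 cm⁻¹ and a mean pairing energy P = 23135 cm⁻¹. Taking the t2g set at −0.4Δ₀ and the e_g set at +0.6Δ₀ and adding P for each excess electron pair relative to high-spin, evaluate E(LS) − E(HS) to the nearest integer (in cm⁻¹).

-9330

High-spin d⁵ fills as t2g^3 e_g^2 with CFSE 3(−0.4) + 2(+0.6) = 0.0Δ₀ = 0 cm⁻¹.
Low-spin: t2g^5 e_g^0, orbital CFSE = -2.0Δ₀ = -55600 cm⁻¹; plus 2 excess pairs × P = +46270 cm⁻¹; total -9330 cm⁻¹.
E(LS) − E(HS) = -9330 − (0) = -9330 cm⁻¹.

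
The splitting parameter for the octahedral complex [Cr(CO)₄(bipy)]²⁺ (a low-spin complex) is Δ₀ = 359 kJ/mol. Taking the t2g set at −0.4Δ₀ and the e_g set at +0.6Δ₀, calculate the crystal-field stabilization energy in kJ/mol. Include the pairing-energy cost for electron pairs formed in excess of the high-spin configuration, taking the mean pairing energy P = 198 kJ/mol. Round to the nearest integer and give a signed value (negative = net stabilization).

-376

Ligand charges: 4×(+0) from CO and 1×(+0) from bipy sum to +0; with overall charge +2, Cr is +2.
Cr²⁺: group 6, so d-count = 6 − 2 = 4.
Electron filling gives t2g^4 e_g^0.
CFSE(orbital) = 4×(-0.4Δ₀) + 0×(0.6Δ₀) = -1.6Δ₀; with Δ₀ = 359 kJ/mol that is -574 kJ/mol.
Relative to high-spin t2g^3 e_g^1 (0 paired), the low-spin configuration has 1 additional pair, contributing +1 × 198 = +198 kJ/mol.
Combining: -574 + 198 = -376 kJ/mol.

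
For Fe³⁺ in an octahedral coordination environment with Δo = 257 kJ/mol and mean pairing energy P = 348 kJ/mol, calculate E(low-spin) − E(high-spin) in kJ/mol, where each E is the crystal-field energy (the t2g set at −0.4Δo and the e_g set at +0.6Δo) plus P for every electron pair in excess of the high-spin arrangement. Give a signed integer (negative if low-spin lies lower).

Group 8 minus oxidation state +3 gives a d⁵ configuration for Fe³⁺.
In the high-spin limit (t2g^3 e_g^2) the orbital term is 0.0Δo = 0 kJ/mol, with no excess pairing.
For low-spin the configuration is t2g^5 e_g^0: orbital energy -2.0 × 257 = -514 kJ/mol, and 2 additional pairs relative to high-spin add 696 kJ/mol, giving 182 kJ/mol.
The difference is 182 − (0) = 182 kJ/mol, so high-spin lies lower.

182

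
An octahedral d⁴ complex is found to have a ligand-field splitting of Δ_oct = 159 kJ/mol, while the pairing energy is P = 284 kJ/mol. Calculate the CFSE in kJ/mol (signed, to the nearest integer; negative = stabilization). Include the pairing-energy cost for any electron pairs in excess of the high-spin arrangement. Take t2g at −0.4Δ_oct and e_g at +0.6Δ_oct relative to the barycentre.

-95

Since Δ_oct = 159 kJ/mol < P = 284 kJ/mol, the complex adopts the high-spin configuration.
Filling d⁴ accordingly: t2g^3 e_g^1.
Orbital CFSE = -0.6Δ_oct = -0.6 × 159 = -95 kJ/mol.
High-spin has no excess pairs, so no pairing correction applies.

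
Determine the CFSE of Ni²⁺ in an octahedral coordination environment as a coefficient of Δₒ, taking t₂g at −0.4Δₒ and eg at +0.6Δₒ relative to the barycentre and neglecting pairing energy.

-1.2 Δₒ

Group 10 minus oxidation state +2 gives a d⁸ configuration for Ni²⁺.
Configuration: t₂g⁶ eg².
CFSE = 6(-0.4Δₒ) + 2(0.6Δₒ) = -2.4Δₒ + 1.2Δₒ = -1.2Δₒ.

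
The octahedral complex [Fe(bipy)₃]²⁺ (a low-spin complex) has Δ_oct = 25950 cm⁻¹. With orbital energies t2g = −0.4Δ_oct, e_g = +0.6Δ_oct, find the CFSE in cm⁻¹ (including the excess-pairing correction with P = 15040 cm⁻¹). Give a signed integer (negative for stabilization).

-32200

bipy is neutral, so the +2 overall charge sits on Fe: oxidation state +2.
Group 8 minus oxidation state +2 gives a d⁶ configuration for Fe²⁺.
The d⁶ electrons fill as t2g^6 e_g^0.
CFSE(orbital) = 6×(-0.4Δ_oct) + 0×(0.6Δ_oct) = -2.4Δ_oct; with Δ_oct = 25950 cm⁻¹ that is -62280 cm⁻¹.
Relative to high-spin t2g^4 e_g^2 (1 paired), the low-spin configuration has 2 additional pairs, contributing +2 × 15040 = +30080 cm⁻¹.
Overall CFSE = -62280 + 30080 = -32200 cm⁻¹.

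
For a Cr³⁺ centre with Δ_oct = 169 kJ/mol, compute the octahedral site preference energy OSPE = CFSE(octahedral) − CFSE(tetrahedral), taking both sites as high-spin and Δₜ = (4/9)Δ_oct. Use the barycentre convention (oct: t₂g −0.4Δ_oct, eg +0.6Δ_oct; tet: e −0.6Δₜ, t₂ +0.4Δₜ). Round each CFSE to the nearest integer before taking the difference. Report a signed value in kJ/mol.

Cr sits in group 6; removing 3 electrons leaves Cr³⁺ with 6 − 3 = 3 d electrons.
Octahedral high-spin t2g^3 e_g^0: CFSE = -1.2 × 169 = -203 kJ/mol.
Tetrahedral: e^2 t2^1, CFSE = 2(−0.6) + 1(+0.4) = -0.8Δₜ = -0.8 × (4/9) × 169 = -60 kJ/mol.
OSPE = -203 − (-60) = -143 kJ/mol.

-143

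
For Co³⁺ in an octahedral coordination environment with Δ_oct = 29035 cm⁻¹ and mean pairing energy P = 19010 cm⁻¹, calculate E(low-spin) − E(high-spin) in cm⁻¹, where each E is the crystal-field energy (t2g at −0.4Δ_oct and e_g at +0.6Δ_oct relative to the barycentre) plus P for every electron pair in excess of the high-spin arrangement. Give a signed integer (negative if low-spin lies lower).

-20050

Co³⁺: group 9, so d-count = 9 − 3 = 6.
High-spin: t2g^4 e_g^2, CFSE = -0.4Δ_oct = -11614 cm⁻¹.
Low-spin: t2g^6 e_g^0, orbital CFSE = -2.4Δ_oct = -69684 cm⁻¹; plus 2 excess pairs × P = +38020 cm⁻¹; total -31664 cm⁻¹.
Thus E(LS) − E(HS) = -20050 cm⁻¹.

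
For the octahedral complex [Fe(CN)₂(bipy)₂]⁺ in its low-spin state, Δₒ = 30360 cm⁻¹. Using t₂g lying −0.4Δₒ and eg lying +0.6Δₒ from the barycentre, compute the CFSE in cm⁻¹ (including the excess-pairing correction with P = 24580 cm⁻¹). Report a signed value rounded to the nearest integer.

-11560

Ligand charges: 2×(-1) from CN⁻ and 2×(+0) from bipy sum to -2; with overall charge +1, Fe is +3.
Fe is in group 8, so Fe³⁺ is d⁵ (8 − 3 = 5).
The d⁵ electrons fill as t₂g⁵ eg⁰.
Orbital CFSE = 5(-0.4) + 0(0.6) = -2.0Δₒ = -2.0 × 30360 = -60720 cm⁻¹.
Relative to high-spin t₂g³ eg² (0 paired), the low-spin configuration has 2 additional pairs, contributing +2 × 24580 = +49160 cm⁻¹.
Net CFSE = -60720 + 49160 = -11560 cm⁻¹.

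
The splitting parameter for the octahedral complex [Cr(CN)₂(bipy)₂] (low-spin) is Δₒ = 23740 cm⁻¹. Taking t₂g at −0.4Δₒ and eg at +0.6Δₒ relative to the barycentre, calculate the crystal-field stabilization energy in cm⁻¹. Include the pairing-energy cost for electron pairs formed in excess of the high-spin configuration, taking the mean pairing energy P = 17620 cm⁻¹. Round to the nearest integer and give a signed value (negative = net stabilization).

Ligand charges: 2×(-1) from CN⁻ and 2×(+0) from bipy sum to -2; with overall charge +0, Cr is +2.
Cr is in group 6, so Cr²⁺ is d⁴ (6 − 2 = 4).
The d⁴ electrons fill as t₂g⁴ eg⁰.
Orbital CFSE = 4(-0.4) + 0(0.6) = -1.6Δₒ = -1.6 × 23740 = -37984 cm⁻¹.
High-spin d⁴ would be t₂g³ eg¹ with 0 pairs; low-spin has 1, so 1 excess pair costs +1P = +17620 cm⁻¹.
Net CFSE = -37984 + 17620 = -20364 cm⁻¹.

-20364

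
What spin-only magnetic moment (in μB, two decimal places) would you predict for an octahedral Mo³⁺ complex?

3.87 μB

Mo sits in group 6; removing 3 electrons leaves Mo³⁺ with 6 − 3 = 3 d electrons.
Configuration: t₂g³ eg⁰ → 3 unpaired electrons.
μ(spin-only) = √[3(3+2)] = √15 ≈ 3.87 μB.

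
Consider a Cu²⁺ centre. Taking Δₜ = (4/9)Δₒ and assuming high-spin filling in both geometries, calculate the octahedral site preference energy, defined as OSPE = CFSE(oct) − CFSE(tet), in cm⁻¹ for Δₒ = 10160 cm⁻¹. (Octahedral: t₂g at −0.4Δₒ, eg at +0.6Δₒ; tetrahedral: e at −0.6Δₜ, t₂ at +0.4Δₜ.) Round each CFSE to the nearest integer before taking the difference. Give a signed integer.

-4290

Cu is in group 11, so Cu²⁺ is d⁹ (11 − 2 = 9).
Octahedral (high-spin): t₂g⁶ eg³, CFSE = 6(−0.4) + 3(+0.6) = -0.6Δₒ = -0.6 × 10160 = -6096 cm⁻¹.
Tetrahedral e⁴ t₂⁵ gives -0.4Δₜ = -0.4 × (4/9) × 10160 = -1806 cm⁻¹.
Subtracting, OSPE = -6096 − (-1806) = -4290 cm⁻¹.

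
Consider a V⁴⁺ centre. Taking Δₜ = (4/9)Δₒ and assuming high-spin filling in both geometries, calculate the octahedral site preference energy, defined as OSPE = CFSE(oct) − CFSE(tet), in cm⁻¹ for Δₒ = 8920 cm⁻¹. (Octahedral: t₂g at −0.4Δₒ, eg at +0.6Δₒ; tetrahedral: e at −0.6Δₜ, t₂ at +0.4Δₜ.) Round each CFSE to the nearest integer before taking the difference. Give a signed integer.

V⁴⁺: group 5, so d-count = 5 − 4 = 1.
In an octahedral site d¹ (HS) is t2g^1 e_g^0, giving CFSE(oct) = -0.4Δₒ = -3568 cm⁻¹.
Tetrahedral: e^1 t2^0, CFSE = 1(−0.6) + 0(+0.4) = -0.6Δₜ = -0.6 × (4/9) × 8920 = -2379 cm⁻¹.
Subtracting, OSPE = -3568 − (-2379) = -1189 cm⁻¹.

-1189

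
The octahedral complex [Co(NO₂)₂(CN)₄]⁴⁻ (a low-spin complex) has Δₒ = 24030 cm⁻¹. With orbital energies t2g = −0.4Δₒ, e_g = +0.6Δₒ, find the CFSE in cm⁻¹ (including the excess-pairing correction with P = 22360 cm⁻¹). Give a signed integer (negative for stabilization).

Ligand charges: 2×(-1) from NO₂⁻ and 4×(-1) from CN⁻ sum to -6; with overall charge -4, Co is +2.
Co is in group 9, so Co²⁺ is d⁷ (9 − 2 = 7).
The d⁷ electrons fill as t2g^6 e_g^1.
The orbital stabilization is -1.8Δₒ = -1.8 × 24030 = -43254 cm⁻¹.
Pairing penalty: 3 pairs vs 2 in the high-spin reference → 1 extra × P = 22360 cm⁻¹.
Net CFSE = -43254 + 22360 = -20894 cm⁻¹.

-20894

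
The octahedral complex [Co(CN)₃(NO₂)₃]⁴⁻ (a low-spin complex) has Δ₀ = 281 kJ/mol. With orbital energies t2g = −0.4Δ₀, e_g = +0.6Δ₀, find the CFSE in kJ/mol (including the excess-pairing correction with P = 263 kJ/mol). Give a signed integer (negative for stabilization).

-243

Ligand charges: 3×(-1) from CN⁻ and 3×(-1) from NO₂⁻ sum to -6; with overall charge -4, Co is +2.
Co sits in group 9; removing 2 electrons leaves Co²⁺ with 9 − 2 = 7 d electrons.
The d⁷ electrons fill as t2g^6 e_g^1.
Orbital CFSE = 6(-0.4) + 1(0.6) = -1.8Δ₀ = -1.8 × 281 = -506 kJ/mol.
Relative to high-spin t2g^5 e_g^2 (2 paired), the low-spin configuration has 1 additional pair, contributing +1 × 263 = +263 kJ/mol.
Net CFSE = -506 + 263 = -243 kJ/mol.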